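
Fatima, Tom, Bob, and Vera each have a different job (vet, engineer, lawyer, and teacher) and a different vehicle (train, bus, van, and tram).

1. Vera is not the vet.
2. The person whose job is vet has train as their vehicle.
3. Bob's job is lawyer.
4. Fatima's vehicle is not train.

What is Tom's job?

With clues 1–3, lawyer is impossible for Tom's job.
With clues 1–4, engineer and teacher are impossible for Tom's job.
That leaves vet.

vet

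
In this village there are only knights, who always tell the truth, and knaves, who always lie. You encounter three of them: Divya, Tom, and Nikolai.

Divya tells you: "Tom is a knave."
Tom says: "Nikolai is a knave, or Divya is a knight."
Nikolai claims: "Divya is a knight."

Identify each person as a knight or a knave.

Consider Divya. Suppose Divya is a knight.
Then no assignment of the remaining roles makes every statement match its speaker's type — contradiction.
So Divya is a knave.
With that fixed, Nikolai's statement is false, so Nikolai is a knave.
With that fixed, Tom's statement is true, so Tom is a knight.

Divya: knave, Tom: knight, Nikolai: knave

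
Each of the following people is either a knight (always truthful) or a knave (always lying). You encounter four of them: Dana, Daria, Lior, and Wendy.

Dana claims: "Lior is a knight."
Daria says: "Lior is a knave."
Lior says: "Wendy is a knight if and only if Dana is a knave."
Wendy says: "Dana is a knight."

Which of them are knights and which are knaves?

Consider Dana. Suppose Dana is a knight.
Then no assignment of the remaining roles makes every statement match its speaker's type — contradiction.
So Dana is a knave.
With that fixed, Wendy's statement is false, so Wendy is a knave.
With that fixed, Lior's statement is false, so Lior is a knave.
With that fixed, Daria's statement is true, so Daria is a knight.

Dana: knave, Daria: knight, Lior: knave, Wendy: knave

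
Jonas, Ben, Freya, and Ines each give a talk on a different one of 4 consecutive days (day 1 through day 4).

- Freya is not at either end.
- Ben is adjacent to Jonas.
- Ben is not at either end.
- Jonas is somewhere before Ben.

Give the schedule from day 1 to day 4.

From clue 1: Freya is in {2,3}.
From clues 1–3: Jonas is in {1,4}.
From clues 1–4: Jonas → day 1, Ben → day 2, Freya → day 3, Ines → day 4.

Jonas, Ben, Freya, Ines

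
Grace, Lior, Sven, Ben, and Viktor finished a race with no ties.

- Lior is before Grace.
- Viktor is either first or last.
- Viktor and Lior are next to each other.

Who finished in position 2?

Lior

With clues 1–2, Viktor is ruled out for place 2.
With clues 1–3, Ben, Grace, and Sven are ruled out for place 2.
So place 2 is Lior.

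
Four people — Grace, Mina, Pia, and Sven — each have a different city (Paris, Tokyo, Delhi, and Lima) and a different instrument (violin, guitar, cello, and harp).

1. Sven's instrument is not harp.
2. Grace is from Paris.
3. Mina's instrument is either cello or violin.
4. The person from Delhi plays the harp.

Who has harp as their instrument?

Pia

Clue 1 rules out Sven for the one with instrument harp.
With clues 1–3, Mina is impossible for the one with instrument harp.
With clues 1–4, Grace is impossible for the one with instrument harp.
That leaves Pia.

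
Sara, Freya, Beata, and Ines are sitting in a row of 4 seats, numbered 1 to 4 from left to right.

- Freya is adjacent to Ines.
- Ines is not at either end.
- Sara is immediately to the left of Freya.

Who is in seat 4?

Beata

With clues 1–2, Ines is ruled out for seat 4.
With clues 1–3, Freya and Sara are ruled out for seat 4.
So seat 4 is Beata.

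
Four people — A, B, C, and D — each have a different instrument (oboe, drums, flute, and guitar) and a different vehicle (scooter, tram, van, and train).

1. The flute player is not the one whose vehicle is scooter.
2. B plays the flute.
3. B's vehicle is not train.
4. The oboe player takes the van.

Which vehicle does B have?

With clues 1–2, scooter is impossible for B's vehicle.
With clues 1–3, train is impossible for B's vehicle.
With clues 1–4, van is impossible for B's vehicle.
That leaves tram.

tram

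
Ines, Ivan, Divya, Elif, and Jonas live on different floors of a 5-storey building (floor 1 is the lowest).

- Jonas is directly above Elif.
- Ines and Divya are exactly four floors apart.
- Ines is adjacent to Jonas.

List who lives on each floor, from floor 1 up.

From clue 1: Elif is in {1,2,3,4}.
From clues 1–2: Ines is in {1,5}.
From clues 1–3: Divya → floor 1, Ivan → floor 2, Elif → floor 3, Jonas → floor 4, Ines → floor 5.

Divya, Ivan, Elif, Jonas, Ines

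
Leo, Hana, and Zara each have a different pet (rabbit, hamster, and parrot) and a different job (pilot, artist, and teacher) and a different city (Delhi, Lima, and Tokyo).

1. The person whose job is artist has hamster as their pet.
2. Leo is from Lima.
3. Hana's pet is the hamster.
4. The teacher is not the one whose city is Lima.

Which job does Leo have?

pilot

With clues 1–3, artist is impossible for Leo's job.
With clues 1–4, teacher is impossible for Leo's job.
That leaves pilot.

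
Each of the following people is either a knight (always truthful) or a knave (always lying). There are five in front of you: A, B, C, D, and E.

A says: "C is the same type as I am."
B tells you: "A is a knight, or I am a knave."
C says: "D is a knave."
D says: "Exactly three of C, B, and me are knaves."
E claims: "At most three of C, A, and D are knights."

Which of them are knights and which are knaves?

A: knight, B: knight, C: knight, D: knave, E: knight

Regardless of anyone's role, E's statement is true, so E is a knight.
Consider A. Suppose A is a knave.
Then whichever role B has, B's statement has the wrong truth value — contradiction.
So A is a knight.
With that fixed, B's statement is true, so B is a knight.
With that fixed, D's statement is false, so D is a knave.
With that fixed, C's statement is true, so C is a knight.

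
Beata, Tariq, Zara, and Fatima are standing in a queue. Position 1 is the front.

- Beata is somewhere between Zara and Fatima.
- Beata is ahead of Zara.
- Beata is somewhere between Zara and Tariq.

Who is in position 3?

Beata

With clues 1–2, Fatima is ruled out for position 3.
With clues 1–3, Tariq and Zara are ruled out for position 3.
So position 3 is Beata.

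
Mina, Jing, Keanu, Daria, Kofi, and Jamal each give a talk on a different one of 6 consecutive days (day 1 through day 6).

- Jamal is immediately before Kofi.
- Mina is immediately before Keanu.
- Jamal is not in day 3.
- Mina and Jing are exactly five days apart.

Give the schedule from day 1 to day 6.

Mina, Keanu, Daria, Jamal, Kofi, Jing

From clue 1: Kofi is in {2,3,4,5,6}.
From clues 1–2: Mina is in {1,2,3,4,5}.
From clues 1–3: Kofi is in {2,3,5,6}.
From clues 1–4: Mina → day 1, Keanu → day 2, Daria → day 3, Jamal → day 4, Kofi → day 5, Jing → day 6.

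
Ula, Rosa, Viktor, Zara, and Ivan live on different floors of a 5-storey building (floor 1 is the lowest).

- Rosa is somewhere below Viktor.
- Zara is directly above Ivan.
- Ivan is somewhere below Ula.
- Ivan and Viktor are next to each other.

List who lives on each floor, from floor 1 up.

Rosa, Viktor, Ivan, Zara, Ula

From clue 1: Rosa is in {1,2,3,4}.
From clues 1–3: Ula is in {3,4,5}.
From clues 1–4: Rosa → floor 1, Viktor → floor 2, Ivan → floor 3, Zara → floor 4, Ula → floor 5.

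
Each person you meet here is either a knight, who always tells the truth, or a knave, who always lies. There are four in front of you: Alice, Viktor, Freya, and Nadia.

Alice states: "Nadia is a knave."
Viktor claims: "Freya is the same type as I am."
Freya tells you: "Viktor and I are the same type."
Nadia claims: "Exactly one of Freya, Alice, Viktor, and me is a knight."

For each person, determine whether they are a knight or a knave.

Consider Alice. Suppose Alice is a knave.
Then no assignment of the remaining roles makes every statement match its speaker's type — contradiction.
So Alice is a knight.
Consider Viktor. Suppose Viktor is a knave.
Then whichever role Freya has, Freya's statement has the wrong truth value — contradiction.
So Viktor is a knight.
With that fixed, Nadia's statement is false, so Nadia is a knave.
Consider Freya. Suppose Freya is a knave.
Then Viktor's statement comes out false, contradicting Viktor being a knight.
So Freya is a knight.

Alice: knight, Viktor: knight, Freya: knight, Nadia: knave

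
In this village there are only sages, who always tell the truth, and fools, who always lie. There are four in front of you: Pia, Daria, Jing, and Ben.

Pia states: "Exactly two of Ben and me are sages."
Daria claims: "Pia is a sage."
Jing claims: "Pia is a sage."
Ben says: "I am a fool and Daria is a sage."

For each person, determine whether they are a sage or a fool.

Pia: fool, Daria: fool, Jing: fool, Ben: fool

Consider Pia. Suppose Pia is a sage.
Then no assignment of the remaining roles makes every statement match its speaker's type — contradiction.
So Pia is a fool.
With that fixed, Daria's statement is false, so Daria is a fool.
With that fixed, Jing's statement is false, so Jing is a fool.
With that fixed, Ben's statement is false, so Ben is a fool.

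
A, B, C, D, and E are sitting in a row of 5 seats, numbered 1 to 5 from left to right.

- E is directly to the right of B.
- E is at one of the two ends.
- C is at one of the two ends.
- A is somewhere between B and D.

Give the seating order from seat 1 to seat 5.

From clue 1: B is in {1,2,3,4}.
From clues 1–2: B → seat 4, E → seat 5.
From clues 1–3: C → seat 1.
From clues 1–4: D → seat 2, A → seat 3.

C, D, A, B, E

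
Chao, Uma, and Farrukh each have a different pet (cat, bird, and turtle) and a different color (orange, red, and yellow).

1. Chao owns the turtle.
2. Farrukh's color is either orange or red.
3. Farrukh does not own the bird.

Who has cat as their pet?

Farrukh

Clue 1 rules out Chao for the one with pet cat.
With clues 1–3, Uma is impossible for the one with pet cat.
That leaves Farrukh.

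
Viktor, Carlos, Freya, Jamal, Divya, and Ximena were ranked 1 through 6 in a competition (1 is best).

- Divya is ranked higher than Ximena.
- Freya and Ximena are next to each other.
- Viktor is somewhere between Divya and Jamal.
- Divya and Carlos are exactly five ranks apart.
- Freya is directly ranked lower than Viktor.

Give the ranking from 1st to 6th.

From clue 1: Divya is in {1,2,3,4,5}.
From clues 1–2: Divya is in {1,2,3,4}.
From clues 1–3: Viktor is in {2,3,4,5}.
From clues 1–4: Divya → rank 1, Carlos → rank 6.
From clues 1–5: Viktor → rank 2, Freya → rank 3, Ximena → rank 4, Jamal → rank 5.

Divya, Viktor, Freya, Ximena, Jamal, Carlos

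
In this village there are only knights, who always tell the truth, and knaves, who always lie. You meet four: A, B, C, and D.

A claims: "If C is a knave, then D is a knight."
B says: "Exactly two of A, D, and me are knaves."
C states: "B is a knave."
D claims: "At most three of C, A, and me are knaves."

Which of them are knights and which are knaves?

Regardless of anyone's role, D's statement is true, so D is a knight.
With that fixed, A's statement is true, so A is a knight.
With that fixed, B's statement is false, so B is a knave.
With that fixed, C's statement is true, so C is a knight.

A: knight, B: knave, C: knight, D: knight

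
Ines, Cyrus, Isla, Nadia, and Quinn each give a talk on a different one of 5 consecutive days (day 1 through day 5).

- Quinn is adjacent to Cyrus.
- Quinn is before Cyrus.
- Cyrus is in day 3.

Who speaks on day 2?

Quinn

With clues 1–3, Cyrus, Ines, Isla, and Nadia are ruled out for day 2.
So day 2 is Quinn.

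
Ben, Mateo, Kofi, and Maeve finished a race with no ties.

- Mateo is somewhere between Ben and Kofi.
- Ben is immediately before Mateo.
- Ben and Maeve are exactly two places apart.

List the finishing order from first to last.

Ben, Mateo, Maeve, Kofi

From clue 1: Mateo is in {2,3}.
From clues 1–2: Ben is in {1,2}.
From clues 1–3: Ben → place 1, Mateo → place 2, Maeve → place 3, Kofi → place 4.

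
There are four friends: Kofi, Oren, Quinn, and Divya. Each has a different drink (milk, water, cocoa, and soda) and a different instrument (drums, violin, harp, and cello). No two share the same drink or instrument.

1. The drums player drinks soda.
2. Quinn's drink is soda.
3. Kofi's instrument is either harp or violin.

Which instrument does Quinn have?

With clues 1–2, cello, harp, and violin are impossible for Quinn's instrument.
That leaves drums.

drums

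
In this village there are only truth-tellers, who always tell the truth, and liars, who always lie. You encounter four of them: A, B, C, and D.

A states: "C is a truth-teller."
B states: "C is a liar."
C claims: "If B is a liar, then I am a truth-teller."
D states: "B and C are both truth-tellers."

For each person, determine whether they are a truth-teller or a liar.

Consider A. Suppose A is a liar.
Then no assignment of the remaining roles makes every statement match its speaker's type — contradiction.
So A is a truth-teller.
Consider B. Suppose B is a truth-teller.
Then no assignment of the remaining roles makes every statement match its speaker's type — contradiction.
So B is a liar.
With that fixed, D's statement is false, so D is a liar.
Consider C. Suppose C is a liar.
Then A's statement comes out false, contradicting A being a truth-teller.
So C is a truth-teller.

A: truth-teller, B: liar, C: truth-teller, D: liar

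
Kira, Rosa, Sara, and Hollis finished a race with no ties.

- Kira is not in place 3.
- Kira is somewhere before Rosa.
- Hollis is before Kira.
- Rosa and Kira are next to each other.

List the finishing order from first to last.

Hollis, Kira, Rosa, Sara

From clue 1: Kira is in {1,2,4}.
From clues 1–2: Kira is in {1,2}.
From clues 1–3: Hollis → place 1, Kira → place 2.
From clues 1–4: Rosa → place 3, Sara → place 4.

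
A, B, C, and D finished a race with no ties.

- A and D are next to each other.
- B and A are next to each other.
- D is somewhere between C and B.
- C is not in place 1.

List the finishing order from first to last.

From clues 1–2: A is in {2,3}.
From clues 1–4: B → place 1, A → place 2, D → place 3, C → place 4.

B, A, D, C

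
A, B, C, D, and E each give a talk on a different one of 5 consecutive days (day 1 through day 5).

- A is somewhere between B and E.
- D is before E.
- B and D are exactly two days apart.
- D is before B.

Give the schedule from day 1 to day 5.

From clue 1: A is in {2,3,4}.
From clues 1–3: E is in {4,5}.
From clues 1–4: D → day 1, C → day 2, B → day 3, A → day 4, E → day 5.

D, C, B, A, E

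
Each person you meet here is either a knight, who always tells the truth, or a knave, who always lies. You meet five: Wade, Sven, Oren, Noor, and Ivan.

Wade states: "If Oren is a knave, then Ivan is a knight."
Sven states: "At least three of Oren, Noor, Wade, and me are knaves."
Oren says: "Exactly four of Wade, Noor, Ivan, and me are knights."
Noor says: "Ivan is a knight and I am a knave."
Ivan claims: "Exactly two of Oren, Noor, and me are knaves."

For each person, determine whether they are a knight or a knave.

Consider Wade. Suppose Wade is a knight.
Then no assignment of the remaining roles makes every statement match its speaker's type — contradiction.
So Wade is a knave.
With that fixed, Oren's statement is false, so Oren is a knave.
Consider Sven. Suppose Sven is a knave.
Then Sven's own statement would have to be false, but it can't be — contradiction.
So Sven is a knight.
Consider Noor. Suppose Noor is a knight.
Then Sven's statement comes out false, contradicting Sven being a knight.
So Noor is a knave.
Consider Ivan. Suppose Ivan is a knight.
Then Wade's statement comes out true, contradicting Wade being a knave.
So Ivan is a knave.

Wade: knave, Sven: knight, Oren: knave, Noor: knave, Ivan: knave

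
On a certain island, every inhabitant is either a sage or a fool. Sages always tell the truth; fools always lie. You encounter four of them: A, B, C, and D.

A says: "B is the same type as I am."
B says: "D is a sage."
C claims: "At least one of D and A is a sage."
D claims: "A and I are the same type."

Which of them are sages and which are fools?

Consider A. Suppose A is a fool.
Then whichever role D has, D's statement has the wrong truth value — contradiction.
So A is a sage.
With that fixed, C's statement is true, so C is a sage.
Consider B. Suppose B is a fool.
Then A's statement comes out false, contradicting A being a sage.
So B is a sage.
Consider D. Suppose D is a fool.
Then B's statement comes out false, contradicting B being a sage.
So D is a sage.

A: sage, B: sage, C: sage, D: sage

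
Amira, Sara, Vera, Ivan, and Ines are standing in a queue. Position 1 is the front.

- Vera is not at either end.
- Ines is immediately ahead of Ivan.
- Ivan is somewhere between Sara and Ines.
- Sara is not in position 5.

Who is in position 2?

With clues 1–3, Amira and Sara are ruled out for position 2.
With clues 1–4, Ines and Vera are ruled out for position 2.
So position 2 is Ivan.

Ivan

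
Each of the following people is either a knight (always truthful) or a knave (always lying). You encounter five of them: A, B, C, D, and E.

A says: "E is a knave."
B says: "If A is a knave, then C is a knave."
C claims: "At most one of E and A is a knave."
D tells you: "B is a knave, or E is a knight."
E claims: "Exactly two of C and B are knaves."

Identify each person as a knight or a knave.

A: knight, B: knight, C: knight, D: knave, E: knave

Consider A. Suppose A is a knave.
Then no assignment of the remaining roles makes every statement match its speaker's type — contradiction.
So A is a knight.
With that fixed, B's statement is true, so B is a knight.
With that fixed, C's statement is true, so C is a knight.
With that fixed, E's statement is false, so E is a knave.
With that fixed, D's statement is false, so D is a knave.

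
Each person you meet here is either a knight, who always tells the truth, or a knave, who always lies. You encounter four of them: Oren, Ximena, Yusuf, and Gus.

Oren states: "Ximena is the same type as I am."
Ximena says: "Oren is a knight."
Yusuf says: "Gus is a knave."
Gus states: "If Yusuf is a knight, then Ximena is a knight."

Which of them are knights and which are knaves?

Oren: knight, Ximena: knight, Yusuf: knave, Gus: knight

Consider Oren. Suppose Oren is a knave.
Then no assignment of the remaining roles makes every statement match its speaker's type — contradiction.
So Oren is a knight.
With that fixed, Ximena's statement is true, so Ximena is a knight.
With that fixed, Gus's statement is true, so Gus is a knight.
With that fixed, Yusuf's statement is false, so Yusuf is a knave.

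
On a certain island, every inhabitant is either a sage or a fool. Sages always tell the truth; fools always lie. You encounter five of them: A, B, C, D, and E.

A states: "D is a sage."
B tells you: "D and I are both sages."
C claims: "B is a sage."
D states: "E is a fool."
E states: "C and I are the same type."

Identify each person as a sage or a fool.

A: sage, B: sage, C: sage, D: sage, E: fool

Consider A. Suppose A is a fool.
Then no assignment of the remaining roles makes every statement match its speaker's type — contradiction.
So A is a sage.
Consider B. Suppose B is a fool.
Then no assignment of the remaining roles makes every statement match its speaker's type — contradiction.
So B is a sage.
With that fixed, C's statement is true, so C is a sage.
Consider D. Suppose D is a fool.
Then A's statement comes out false, contradicting A being a sage.
So D is a sage.
Consider E. Suppose E is a sage.
Then D's statement comes out false, contradicting D being a sage.
So E is a fool.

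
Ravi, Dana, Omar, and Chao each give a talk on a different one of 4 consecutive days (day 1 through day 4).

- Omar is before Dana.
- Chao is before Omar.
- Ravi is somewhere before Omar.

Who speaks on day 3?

With clues 1–2, Chao is ruled out for day 3.
With clues 1–3, Dana and Ravi are ruled out for day 3.
So day 3 is Omar.

Omar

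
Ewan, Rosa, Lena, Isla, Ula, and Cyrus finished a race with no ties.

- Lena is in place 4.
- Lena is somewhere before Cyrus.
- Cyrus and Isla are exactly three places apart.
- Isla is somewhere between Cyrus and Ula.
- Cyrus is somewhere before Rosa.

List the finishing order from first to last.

From clue 1: Lena → place 4.
From clues 1–2: Cyrus is in {5,6}.
From clues 1–3: Isla is in {2,3}.
From clues 1–5: Ula → place 1, Isla → place 2, Ewan → place 3, Cyrus → place 5, Rosa → place 6.

Ula, Isla, Ewan, Lena, Cyrus, Rosa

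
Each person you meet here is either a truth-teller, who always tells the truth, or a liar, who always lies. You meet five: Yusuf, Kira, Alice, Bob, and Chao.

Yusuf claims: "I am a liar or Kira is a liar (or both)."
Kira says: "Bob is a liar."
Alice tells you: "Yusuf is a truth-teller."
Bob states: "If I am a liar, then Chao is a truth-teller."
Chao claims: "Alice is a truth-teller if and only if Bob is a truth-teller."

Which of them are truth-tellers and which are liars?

Yusuf: truth-teller, Kira: liar, Alice: truth-teller, Bob: truth-teller, Chao: truth-teller

Consider Yusuf. Suppose Yusuf is a liar.
Then Yusuf's own statement would have to be false, but it can't be — contradiction.
So Yusuf is a truth-teller.
With that fixed, Alice's statement is true, so Alice is a truth-teller.
Consider Kira. Suppose Kira is a truth-teller.
Then Yusuf's statement comes out false, contradicting Yusuf being a truth-teller.
So Kira is a liar.
Consider Bob. Suppose Bob is a liar.
Then Kira's statement comes out true, contradicting Kira being a liar.
So Bob is a truth-teller.
With that fixed, Chao's statement is true, so Chao is a truth-teller.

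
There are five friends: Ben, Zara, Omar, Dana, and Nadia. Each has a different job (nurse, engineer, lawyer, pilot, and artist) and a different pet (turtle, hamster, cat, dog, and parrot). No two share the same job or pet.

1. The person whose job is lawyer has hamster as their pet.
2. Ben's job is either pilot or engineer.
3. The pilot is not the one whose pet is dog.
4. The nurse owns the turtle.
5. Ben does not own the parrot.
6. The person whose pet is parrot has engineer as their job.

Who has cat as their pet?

Ben

With clues 1–6, Dana, Nadia, Omar, and Zara are impossible for the one with pet cat.
That leaves Ben.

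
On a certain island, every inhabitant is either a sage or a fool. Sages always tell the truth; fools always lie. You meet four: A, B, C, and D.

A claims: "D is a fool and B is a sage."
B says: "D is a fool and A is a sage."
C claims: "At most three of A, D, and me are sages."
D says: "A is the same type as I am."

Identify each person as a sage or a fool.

Regardless of anyone's role, C's statement is true, so C is a sage.
Consider A. Suppose A is a fool.
Then whichever role D has, D's statement has the wrong truth value — contradiction.
So A is a sage.
Consider B. Suppose B is a fool.
Then A's statement comes out false, contradicting A being a sage.
So B is a sage.
Consider D. Suppose D is a sage.
Then A's statement comes out false, contradicting A being a sage.
So D is a fool.

A: sage, B: sage, C: sage, D: fool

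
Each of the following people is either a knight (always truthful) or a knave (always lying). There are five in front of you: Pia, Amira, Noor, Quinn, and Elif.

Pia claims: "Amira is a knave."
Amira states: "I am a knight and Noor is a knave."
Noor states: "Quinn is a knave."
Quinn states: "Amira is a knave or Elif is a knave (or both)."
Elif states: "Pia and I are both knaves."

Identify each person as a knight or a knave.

Consider Pia. Suppose Pia is a knave.
Then whichever role Elif has, Elif's statement has the wrong truth value — contradiction.
So Pia is a knight.
With that fixed, Elif's statement is false, so Elif is a knave.
With that fixed, Quinn's statement is true, so Quinn is a knight.
With that fixed, Noor's statement is false, so Noor is a knave.
Consider Amira. Suppose Amira is a knight.
Then Pia's statement comes out false, contradicting Pia being a knight.
So Amira is a knave.

Pia: knight, Amira: knave, Noor: knave, Quinn: knight, Elif: knave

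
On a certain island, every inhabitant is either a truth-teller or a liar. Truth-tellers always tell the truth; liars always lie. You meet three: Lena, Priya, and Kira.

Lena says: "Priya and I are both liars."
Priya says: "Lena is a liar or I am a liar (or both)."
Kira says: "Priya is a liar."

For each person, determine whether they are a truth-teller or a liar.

Lena: liar, Priya: truth-teller, Kira: liar

Consider Lena. Suppose Lena is a truth-teller.
Then Lena's own statement would have to be true, but it can't be — contradiction.
So Lena is a liar.
With that fixed, Priya's statement is true, so Priya is a truth-teller.
With that fixed, Kira's statement is false, so Kira is a liar.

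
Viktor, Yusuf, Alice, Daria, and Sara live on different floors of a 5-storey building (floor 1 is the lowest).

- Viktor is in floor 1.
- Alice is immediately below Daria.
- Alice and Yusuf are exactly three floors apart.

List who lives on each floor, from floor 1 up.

Viktor, Alice, Daria, Sara, Yusuf

From clue 1: Viktor → floor 1.
From clues 1–2: Alice is in {2,3,4}.
From clues 1–3: Alice → floor 2, Daria → floor 3, Sara → floor 4, Yusuf → floor 5.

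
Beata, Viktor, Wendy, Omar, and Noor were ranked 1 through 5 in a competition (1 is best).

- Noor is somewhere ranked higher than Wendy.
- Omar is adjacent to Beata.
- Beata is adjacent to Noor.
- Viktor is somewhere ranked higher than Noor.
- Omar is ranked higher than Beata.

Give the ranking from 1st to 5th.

Viktor, Omar, Beata, Noor, Wendy

From clue 1: Wendy is in {2,3,4,5}.
From clues 1–3: Beata is in {2,3}.
From clues 1–4: Viktor → rank 1, Beata → rank 3, Wendy → rank 5.
From clues 1–5: Omar → rank 2, Noor → rank 4.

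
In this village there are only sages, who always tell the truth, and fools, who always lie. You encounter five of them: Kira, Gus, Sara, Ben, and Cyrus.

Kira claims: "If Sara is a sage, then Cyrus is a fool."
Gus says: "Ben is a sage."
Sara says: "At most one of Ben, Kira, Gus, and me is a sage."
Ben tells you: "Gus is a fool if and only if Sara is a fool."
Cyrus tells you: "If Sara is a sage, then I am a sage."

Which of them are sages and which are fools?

Kira: fool, Gus: fool, Sara: sage, Ben: fool, Cyrus: sage

Consider Kira. Suppose Kira is a sage.
Then no assignment of the remaining roles makes every statement match its speaker's type — contradiction.
So Kira is a fool.
Consider Gus. Suppose Gus is a sage.
Then no assignment of the remaining roles makes every statement match its speaker's type — contradiction.
So Gus is a fool.
Consider Sara. Suppose Sara is a fool.
Then Kira's statement comes out true, contradicting Kira being a fool.
So Sara is a sage.
With that fixed, Ben's statement is false, so Ben is a fool.
Consider Cyrus. Suppose Cyrus is a fool.
Then Kira's statement comes out true, contradicting Kira being a fool.
So Cyrus is a sage.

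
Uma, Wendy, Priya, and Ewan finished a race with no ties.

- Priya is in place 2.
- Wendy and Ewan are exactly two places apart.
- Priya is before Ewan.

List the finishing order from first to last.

From clue 1: Priya → place 2.
From clues 1–2: Uma → place 4.
From clues 1–3: Wendy → place 1, Ewan → place 3.

Wendy, Priya, Ewan, Uma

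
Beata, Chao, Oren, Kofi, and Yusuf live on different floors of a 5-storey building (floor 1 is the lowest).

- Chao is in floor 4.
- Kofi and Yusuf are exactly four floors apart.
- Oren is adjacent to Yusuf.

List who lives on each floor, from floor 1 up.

From clue 1: Chao → floor 4.
From clues 1–2: Beata is in {2,3}.
From clues 1–3: Yusuf → floor 1, Oren → floor 2, Beata → floor 3, Kofi → floor 5.

Yusuf, Oren, Beata, Chao, Kofi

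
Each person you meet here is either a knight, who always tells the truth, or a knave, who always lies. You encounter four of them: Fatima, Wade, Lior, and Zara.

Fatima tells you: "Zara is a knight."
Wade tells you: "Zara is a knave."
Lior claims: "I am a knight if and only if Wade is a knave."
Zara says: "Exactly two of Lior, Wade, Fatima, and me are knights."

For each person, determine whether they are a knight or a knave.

Fatima: knight, Wade: knave, Lior: knave, Zara: knight

Consider Fatima. Suppose Fatima is a knave.
Then no assignment of the remaining roles makes every statement match its speaker's type — contradiction.
So Fatima is a knight.
Consider Wade. Suppose Wade is a knight.
Then whichever role Lior has, Lior's statement has the wrong truth value — contradiction.
So Wade is a knave.
Consider Lior. Suppose Lior is a knight.
Then whichever role Zara has, Zara's statement has the wrong truth value — contradiction.
So Lior is a knave.
Consider Zara. Suppose Zara is a knave.
Then Fatima's statement comes out false, contradicting Fatima being a knight.
So Zara is a knight.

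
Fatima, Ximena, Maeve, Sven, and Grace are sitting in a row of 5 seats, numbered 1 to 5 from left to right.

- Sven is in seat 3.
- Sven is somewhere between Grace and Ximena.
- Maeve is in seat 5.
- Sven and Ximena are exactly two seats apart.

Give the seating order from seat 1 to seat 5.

Ximena, Fatima, Sven, Grace, Maeve

From clue 1: Sven → seat 3.
From clues 1–2: Fatima is in {1,2,4,5}.
From clues 1–3: Maeve → seat 5.
From clues 1–4: Ximena → seat 1, Fatima → seat 2, Grace → seat 4.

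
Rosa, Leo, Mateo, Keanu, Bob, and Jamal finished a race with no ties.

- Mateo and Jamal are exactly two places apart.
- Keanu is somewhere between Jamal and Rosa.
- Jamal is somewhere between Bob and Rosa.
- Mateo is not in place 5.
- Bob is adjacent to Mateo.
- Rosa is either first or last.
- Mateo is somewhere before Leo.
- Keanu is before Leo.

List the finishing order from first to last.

From clues 1–2: Keanu is in {2,3,4,5}.
From clues 1–3: Rosa is in {1,2,5,6}.
From clues 1–5: Jamal is in {3,4}.
From clues 1–6: Rosa is in {1,6}.
From clues 1–7: Rosa → place 6.
From clues 1–8: Mateo → place 1, Bob → place 2, Jamal → place 3, Keanu → place 4, Leo → place 5.

Mateo, Bob, Jamal, Keanu, Leo, Rosa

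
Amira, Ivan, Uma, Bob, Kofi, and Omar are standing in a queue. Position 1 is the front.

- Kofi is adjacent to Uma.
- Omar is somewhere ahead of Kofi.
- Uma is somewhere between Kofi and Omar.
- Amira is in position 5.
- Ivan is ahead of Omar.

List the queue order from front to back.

Ivan, Omar, Uma, Kofi, Amira, Bob

From clues 1–2: Omar is in {1,2,3,4}.
From clues 1–3: Uma is in {2,3,4,5}.
From clues 1–4: Amira → position 5.
From clues 1–5: Ivan → position 1, Omar → position 2, Uma → position 3, Kofi → position 4, Bob → position 6.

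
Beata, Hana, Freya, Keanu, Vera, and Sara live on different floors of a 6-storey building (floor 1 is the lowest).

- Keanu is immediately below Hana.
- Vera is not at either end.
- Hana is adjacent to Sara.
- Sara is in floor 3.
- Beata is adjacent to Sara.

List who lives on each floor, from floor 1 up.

From clue 1: Hana is in {2,3,4,5,6}.
From clues 1–2: Vera is in {2,3,4,5}.
From clues 1–3: Hana is in {2,3,4,5}.
From clues 1–4: Keanu → floor 1, Hana → floor 2, Sara → floor 3.
From clues 1–5: Beata → floor 4, Vera → floor 5, Freya → floor 6.

Keanu, Hana, Sara, Beata, Vera, Freya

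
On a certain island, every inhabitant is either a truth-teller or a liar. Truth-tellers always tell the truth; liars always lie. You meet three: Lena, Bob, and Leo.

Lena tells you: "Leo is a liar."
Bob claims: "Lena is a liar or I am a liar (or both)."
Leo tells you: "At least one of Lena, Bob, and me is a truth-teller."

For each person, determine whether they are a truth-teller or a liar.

Lena: liar, Bob: truth-teller, Leo: truth-teller

Consider Lena. Suppose Lena is a truth-teller.
Then whichever role Bob has, Bob's statement has the wrong truth value — contradiction.
So Lena is a liar.
With that fixed, Bob's statement is true, so Bob is a truth-teller.
With that fixed, Leo's statement is true, so Leo is a truth-teller.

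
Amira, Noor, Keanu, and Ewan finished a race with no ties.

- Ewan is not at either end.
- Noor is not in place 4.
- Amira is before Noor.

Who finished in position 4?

With clue 1, Ewan is ruled out for place 4.
With clues 1–2, Noor is ruled out for place 4.
With clues 1–3, Amira is ruled out for place 4.
So place 4 is Keanu.

Keanu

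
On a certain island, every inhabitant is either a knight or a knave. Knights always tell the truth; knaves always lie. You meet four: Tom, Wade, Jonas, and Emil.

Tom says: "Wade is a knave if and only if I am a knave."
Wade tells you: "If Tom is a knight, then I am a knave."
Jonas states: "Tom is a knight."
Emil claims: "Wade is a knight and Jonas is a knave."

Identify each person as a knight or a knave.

Tom: knave, Wade: knight, Jonas: knave, Emil: knight

Consider Tom. Suppose Tom is a knight.
Then whichever role Wade has, Wade's statement has the wrong truth value — contradiction.
So Tom is a knave.
With that fixed, Wade's statement is true, so Wade is a knight.
With that fixed, Jonas's statement is false, so Jonas is a knave.
With that fixed, Emil's statement is true, so Emil is a knight.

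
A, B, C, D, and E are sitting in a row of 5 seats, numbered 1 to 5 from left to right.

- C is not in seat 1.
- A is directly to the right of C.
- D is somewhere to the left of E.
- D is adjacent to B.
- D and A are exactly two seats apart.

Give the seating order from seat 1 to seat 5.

B, D, C, A, E

From clue 1: C is in {2,3,4,5}.
From clues 1–2: A is in {3,4,5}.
From clues 1–4: A is in {4,5}.
From clues 1–5: B → seat 1, D → seat 2, C → seat 3, A → seat 4, E → seat 5.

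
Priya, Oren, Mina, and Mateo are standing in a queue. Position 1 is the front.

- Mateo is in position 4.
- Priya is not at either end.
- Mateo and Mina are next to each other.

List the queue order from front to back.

From clue 1: Mateo → position 4.
From clues 1–2: Priya is in {2,3}.
From clues 1–3: Oren → position 1, Priya → position 2, Mina → position 3.

Oren, Priya, Mina, Mateo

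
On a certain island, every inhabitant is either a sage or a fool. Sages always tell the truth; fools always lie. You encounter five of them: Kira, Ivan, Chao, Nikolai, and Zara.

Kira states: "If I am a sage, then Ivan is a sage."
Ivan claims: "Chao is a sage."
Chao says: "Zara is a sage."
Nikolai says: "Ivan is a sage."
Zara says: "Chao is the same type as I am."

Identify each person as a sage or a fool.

Consider Kira. Suppose Kira is a fool.
Then Kira's own statement would have to be false, but it can't be — contradiction.
So Kira is a sage.
Consider Ivan. Suppose Ivan is a fool.
Then Kira's statement comes out false, contradicting Kira being a sage.
So Ivan is a sage.
With that fixed, Nikolai's statement is true, so Nikolai is a sage.
Consider Chao. Suppose Chao is a fool.
Then Ivan's statement comes out false, contradicting Ivan being a sage.
So Chao is a sage.
Consider Zara. Suppose Zara is a fool.
Then Chao's statement comes out false, contradicting Chao being a sage.
So Zara is a sage.

Kira: sage, Ivan: sage, Chao: sage, Nikolai: sage, Zara: sage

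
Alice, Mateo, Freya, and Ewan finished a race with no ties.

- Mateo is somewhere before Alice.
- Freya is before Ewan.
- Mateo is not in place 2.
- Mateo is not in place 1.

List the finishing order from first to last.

From clue 1: Alice is in {2,3,4}.
From clues 1–3: Mateo is in {1,3}.
From clues 1–4: Freya → place 1, Ewan → place 2, Mateo → place 3, Alice → place 4.

Freya, Ewan, Mateo, Alice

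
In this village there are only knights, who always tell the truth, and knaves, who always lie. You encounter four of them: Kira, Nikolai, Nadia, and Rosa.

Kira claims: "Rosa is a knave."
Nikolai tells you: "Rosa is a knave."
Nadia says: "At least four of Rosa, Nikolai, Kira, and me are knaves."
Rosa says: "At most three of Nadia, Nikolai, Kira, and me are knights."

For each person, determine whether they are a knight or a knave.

Kira: knave, Nikolai: knave, Nadia: knave, Rosa: knight

Consider Kira. Suppose Kira is a knight.
Then no assignment of the remaining roles makes every statement match its speaker's type — contradiction.
So Kira is a knave.
With that fixed, Rosa's statement is true, so Rosa is a knight.
With that fixed, Nikolai's statement is false, so Nikolai is a knave.
With that fixed, Nadia's statement is false, so Nadia is a knave.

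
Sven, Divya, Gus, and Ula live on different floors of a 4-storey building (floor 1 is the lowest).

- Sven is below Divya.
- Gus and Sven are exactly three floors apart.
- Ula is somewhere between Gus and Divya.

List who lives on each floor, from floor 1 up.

Sven, Divya, Ula, Gus

From clue 1: Sven is in {1,2,3}.
From clues 1–2: Sven → floor 1, Gus → floor 4.
From clues 1–3: Divya → floor 2, Ula → floor 3.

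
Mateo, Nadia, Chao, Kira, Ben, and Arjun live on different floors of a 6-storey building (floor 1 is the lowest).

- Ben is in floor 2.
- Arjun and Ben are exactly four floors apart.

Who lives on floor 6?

Arjun

With clue 1, Ben is ruled out for floor 6.
With clues 1–2, Chao, Kira, Mateo, and Nadia are ruled out for floor 6.
So floor 6 is Arjun.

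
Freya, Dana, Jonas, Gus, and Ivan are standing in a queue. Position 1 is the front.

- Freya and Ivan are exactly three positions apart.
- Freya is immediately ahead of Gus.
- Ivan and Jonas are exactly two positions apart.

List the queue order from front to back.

Ivan, Dana, Jonas, Freya, Gus

From clue 1: Freya is in {1,2,4,5}.
From clues 1–2: Freya is in {1,2,4}.
From clues 1–3: Ivan → position 1, Dana → position 2, Jonas → position 3, Freya → position 4, Gus → position 5.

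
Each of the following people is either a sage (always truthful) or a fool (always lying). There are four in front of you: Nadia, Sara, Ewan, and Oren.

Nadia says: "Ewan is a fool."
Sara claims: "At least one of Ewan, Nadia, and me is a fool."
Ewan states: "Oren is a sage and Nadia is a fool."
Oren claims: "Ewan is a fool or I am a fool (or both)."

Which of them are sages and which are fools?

Consider Nadia. Suppose Nadia is a fool.
Then no assignment of the remaining roles makes every statement match its speaker's type — contradiction.
So Nadia is a sage.
With that fixed, Ewan's statement is false, so Ewan is a fool.
With that fixed, Oren's statement is true, so Oren is a sage.
With that fixed, Sara's statement is true, so Sara is a sage.

Nadia: sage, Sara: sage, Ewan: fool, Oren: sage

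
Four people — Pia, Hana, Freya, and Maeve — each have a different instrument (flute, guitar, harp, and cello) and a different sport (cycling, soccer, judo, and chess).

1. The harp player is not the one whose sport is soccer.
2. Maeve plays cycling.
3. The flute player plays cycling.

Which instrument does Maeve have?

With clues 1–3, cello, guitar, and harp are impossible for Maeve's instrument.
That leaves flute.

flute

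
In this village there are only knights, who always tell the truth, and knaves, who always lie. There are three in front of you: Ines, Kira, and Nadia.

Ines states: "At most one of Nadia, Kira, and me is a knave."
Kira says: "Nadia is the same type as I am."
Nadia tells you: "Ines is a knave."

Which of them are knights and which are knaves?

Consider Ines. Suppose Ines is a knight.
Then no assignment of the remaining roles makes every statement match its speaker's type — contradiction.
So Ines is a knave.
With that fixed, Nadia's statement is true, so Nadia is a knight.
Consider Kira. Suppose Kira is a knight.
Then Ines's statement comes out true, contradicting Ines being a knave.
So Kira is a knave.

Ines: knave, Kira: knave, Nadia: knight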